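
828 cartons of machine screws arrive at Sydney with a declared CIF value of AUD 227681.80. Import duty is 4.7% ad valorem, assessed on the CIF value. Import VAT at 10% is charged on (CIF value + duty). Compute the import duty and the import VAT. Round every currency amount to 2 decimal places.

Import duty: AUD 10701.04; import VAT: AUD 23838.28

Import duty = 227681.80 × 4.7% = 10701.04
VAT base = CIF + duty = 227681.80 + 10701.04 = 238382.84
Import VAT = 238382.84 × 10% = 23838.28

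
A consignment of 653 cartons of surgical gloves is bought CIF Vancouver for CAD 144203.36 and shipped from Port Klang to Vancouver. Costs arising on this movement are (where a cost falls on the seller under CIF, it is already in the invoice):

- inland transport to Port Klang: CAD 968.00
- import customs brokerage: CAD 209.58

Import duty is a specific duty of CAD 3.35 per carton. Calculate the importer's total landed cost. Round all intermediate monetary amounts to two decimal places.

Total landed cost: CAD 146600.49

CIF: the seller pays costs through ocean freight and marine insurance to the destination port.
Already in the invoice (seller's account under CIF): inland to port — exclude.
The CIF price already equals the CIF value: 144203.36
Import duty = 653 × 3.35 = 2187.55
Buyer bears: brokerage 209.58 + duty 2187.55 = 2397.13
Landed cost = invoice 144203.36 + 2397.13 = 146600.49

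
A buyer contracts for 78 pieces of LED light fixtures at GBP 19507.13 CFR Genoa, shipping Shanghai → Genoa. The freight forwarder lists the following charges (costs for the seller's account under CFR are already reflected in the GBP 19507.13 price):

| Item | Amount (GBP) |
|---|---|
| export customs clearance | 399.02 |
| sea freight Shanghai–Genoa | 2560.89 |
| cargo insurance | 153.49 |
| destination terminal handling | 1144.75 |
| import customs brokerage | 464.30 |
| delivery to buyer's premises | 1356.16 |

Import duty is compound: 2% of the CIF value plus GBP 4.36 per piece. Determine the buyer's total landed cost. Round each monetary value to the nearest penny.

Total landed cost: GBP 23359.12

CFR: the seller pays costs through ocean freight to the destination port, but not insurance.
Already in the invoice (seller's account under CFR): export clearance, freight — exclude.
CIF value = CFR price + insurance = 19507.13 + 153.49 = 19660.62
Ad valorem component: 19660.62 × 2% = 393.21
Specific component: 78 × 4.36 = 340.08
Import duty = 393.21 + 340.08 = 733.29
Buyer bears: insurance 153.49 + destination terminal 1144.75 + brokerage 464.30 + delivery 1356.16 + duty 733.29 = 3851.99
Landed cost = invoice 19507.13 + 3851.99 = 23359.12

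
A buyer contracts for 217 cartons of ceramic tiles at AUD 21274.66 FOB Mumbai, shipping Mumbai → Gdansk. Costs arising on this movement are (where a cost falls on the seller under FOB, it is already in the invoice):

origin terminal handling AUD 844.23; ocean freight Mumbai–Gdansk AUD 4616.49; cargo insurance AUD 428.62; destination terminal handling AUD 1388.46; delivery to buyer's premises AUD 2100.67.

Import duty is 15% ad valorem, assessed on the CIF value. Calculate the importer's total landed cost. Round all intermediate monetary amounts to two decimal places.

FOB: the seller bears costs until goods are on board at the origin port; the buyer bears freight, insurance and all costs thereafter.
Already in the invoice (seller's account under FOB): origin terminal — exclude.
CIF value = FOB price + freight + insurance = 21274.66 + 4616.49 + 428.62 = 26319.77
Import duty = 26319.77 × 15% = 3947.97
Buyer bears: freight 4616.49 + insurance 428.62 + destination terminal 1388.46 + delivery 2100.67 + duty 3947.97 = 12482.21
Landed cost = invoice 21274.66 + 12482.21 = 33756.87

Total landed cost: AUD 33756.87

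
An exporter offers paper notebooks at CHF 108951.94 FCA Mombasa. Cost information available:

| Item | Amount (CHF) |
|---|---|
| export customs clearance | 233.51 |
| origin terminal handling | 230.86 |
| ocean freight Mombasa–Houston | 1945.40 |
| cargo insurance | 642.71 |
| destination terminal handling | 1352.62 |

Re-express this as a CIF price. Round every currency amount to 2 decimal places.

CIF price: CHF 111770.91

Not relevant to the conversion: export clearance — on the seller under both FCA and CIF; already in the FCA price and stays in the CIF price. destination terminal — on the buyer under both terms; not part of either seller's price.
From FCA to CIF, the seller additionally bears: origin terminal, freight, insurance.
CIF price = 108951.94 + 230.86 + 1945.40 + 642.71 = 111770.91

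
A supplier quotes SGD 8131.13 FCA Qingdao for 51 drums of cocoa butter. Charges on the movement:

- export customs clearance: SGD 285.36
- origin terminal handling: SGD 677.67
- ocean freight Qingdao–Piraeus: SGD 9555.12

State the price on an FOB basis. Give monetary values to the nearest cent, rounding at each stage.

Not relevant to the conversion: export clearance — on the seller under both FCA and FOB; already in the FCA price and stays in the FOB price. freight — on the buyer under both terms; not part of either seller's price.
From FCA to FOB, the seller additionally bears: origin terminal.
FOB price = 8131.13 + 677.67 = 8808.80

FOB price: SGD 8808.80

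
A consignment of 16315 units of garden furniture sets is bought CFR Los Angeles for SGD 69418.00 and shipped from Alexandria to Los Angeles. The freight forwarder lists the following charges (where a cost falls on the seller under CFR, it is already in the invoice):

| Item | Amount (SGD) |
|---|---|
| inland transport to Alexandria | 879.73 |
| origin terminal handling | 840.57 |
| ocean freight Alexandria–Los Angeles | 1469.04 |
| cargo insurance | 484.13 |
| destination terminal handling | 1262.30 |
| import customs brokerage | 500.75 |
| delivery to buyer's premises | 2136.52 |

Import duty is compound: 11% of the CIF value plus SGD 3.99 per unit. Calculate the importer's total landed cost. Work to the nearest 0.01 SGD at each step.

Total landed cost: SGD 146587.78

CFR: the seller pays costs through ocean freight to the destination port, but not insurance.
Already in the invoice (seller's account under CFR): inland to port, origin terminal, freight — exclude.
CIF value = CFR price + insurance = 69418.00 + 484.13 = 69902.13
Ad valorem component: 69902.13 × 11% = 7689.23
Specific component: 16315 × 3.99 = 65096.85
Import duty = 7689.23 + 65096.85 = 72786.08
Buyer bears: insurance 484.13 + destination terminal 1262.30 + brokerage 500.75 + delivery 2136.52 + duty 72786.08 = 77169.78
Landed cost = invoice 69418.00 + 77169.78 = 146587.78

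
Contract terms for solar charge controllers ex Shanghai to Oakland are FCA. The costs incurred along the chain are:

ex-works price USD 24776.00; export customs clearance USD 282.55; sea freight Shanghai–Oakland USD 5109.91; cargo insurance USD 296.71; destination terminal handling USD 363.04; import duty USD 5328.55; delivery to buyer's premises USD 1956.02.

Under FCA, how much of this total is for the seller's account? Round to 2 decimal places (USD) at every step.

FCA: the seller delivers export-cleared goods to the carrier; the buyer bears costs from that point.
Seller's account: goods 24776.00 + export clearance 282.55 = 25058.55
Buyer's account: freight 5109.91 + insurance 296.71 + destination terminal 363.04 + duty 5328.55 + delivery 1956.02 = 13054.23

Seller's account: USD 25058.55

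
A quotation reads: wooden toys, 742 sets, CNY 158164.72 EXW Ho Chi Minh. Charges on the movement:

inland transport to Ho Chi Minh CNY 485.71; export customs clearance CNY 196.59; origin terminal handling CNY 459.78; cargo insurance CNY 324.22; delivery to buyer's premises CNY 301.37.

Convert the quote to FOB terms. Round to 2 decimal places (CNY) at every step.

Not relevant to the conversion: delivery, insurance — on the buyer under both terms; not part of either seller's price.
From EXW to FOB, the seller additionally bears: inland to port, export clearance, origin terminal.
FOB price = 158164.72 + 485.71 + 196.59 + 459.78 = 159306.80

FOB price: CNY 159306.80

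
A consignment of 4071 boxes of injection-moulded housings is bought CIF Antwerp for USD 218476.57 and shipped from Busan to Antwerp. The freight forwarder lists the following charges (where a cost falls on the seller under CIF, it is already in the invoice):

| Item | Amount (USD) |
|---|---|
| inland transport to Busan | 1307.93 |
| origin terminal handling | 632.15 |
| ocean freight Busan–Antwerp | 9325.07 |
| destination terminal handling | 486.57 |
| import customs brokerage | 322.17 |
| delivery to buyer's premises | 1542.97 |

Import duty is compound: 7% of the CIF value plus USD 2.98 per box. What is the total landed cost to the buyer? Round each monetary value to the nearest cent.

Total landed cost: USD 248253.22

CIF: the seller pays costs through ocean freight and marine insurance to the destination port.
Already in the invoice (seller's account under CIF): inland to port, origin terminal, freight — exclude.
The CIF price already equals the CIF value: 218476.57
Ad valorem component: 218476.57 × 7% = 15293.36
Specific component: 4071 × 2.98 = 12131.58
Import duty = 15293.36 + 12131.58 = 27424.94
Buyer bears: destination terminal 486.57 + brokerage 322.17 + delivery 1542.97 + duty 27424.94 = 29776.65
Landed cost = invoice 218476.57 + 29776.65 = 248253.22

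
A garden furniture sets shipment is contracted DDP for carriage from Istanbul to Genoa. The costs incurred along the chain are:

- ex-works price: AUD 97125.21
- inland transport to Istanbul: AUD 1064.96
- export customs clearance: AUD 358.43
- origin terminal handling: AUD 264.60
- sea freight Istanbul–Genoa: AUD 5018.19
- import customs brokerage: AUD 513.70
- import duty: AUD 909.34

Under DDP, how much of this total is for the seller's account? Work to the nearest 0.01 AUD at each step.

DDP: the seller bears all costs including import duty.
Seller's account: goods 97125.21 + inland to port 1064.96 + export clearance 358.43 + origin terminal 264.60 + freight 5018.19 + brokerage 513.70 + duty 909.34 = 105254.43
Buyer's account: 0.00

Seller's account: AUD 105254.43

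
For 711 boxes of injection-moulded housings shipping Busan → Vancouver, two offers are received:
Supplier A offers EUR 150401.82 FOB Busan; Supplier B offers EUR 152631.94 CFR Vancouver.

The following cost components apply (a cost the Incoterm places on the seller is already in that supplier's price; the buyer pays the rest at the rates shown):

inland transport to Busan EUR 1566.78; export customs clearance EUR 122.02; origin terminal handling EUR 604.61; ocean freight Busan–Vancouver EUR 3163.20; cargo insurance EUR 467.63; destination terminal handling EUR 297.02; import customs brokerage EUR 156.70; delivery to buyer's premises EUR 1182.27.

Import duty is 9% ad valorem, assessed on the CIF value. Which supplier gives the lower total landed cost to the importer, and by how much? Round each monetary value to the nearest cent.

Supplier B is cheaper by EUR 1017.06

Supplier A (FOB):
CIF value = FOB price + freight + insurance = 150401.82 + 3163.20 + 467.63 = 154032.65
Import duty = 154032.65 × 9% = 13862.94
Buyer bears (A): 3163.20 + 467.63 + 297.02 + 156.70 + 1182.27 = 5266.82
Landed cost (A) = invoice 150401.82 + 5266.82 + duty 13862.94 = 169531.58
Supplier B (CFR):
CIF value = CFR price + insurance = 152631.94 + 467.63 = 153099.57
Import duty = 153099.57 × 9% = 13778.96
Buyer bears (B): 467.63 + 297.02 + 156.70 + 1182.27 = 2103.62
Landed cost (B) = invoice 152631.94 + 2103.62 + duty 13778.96 = 168514.52
Difference = |169531.58 − 168514.52| = 1017.06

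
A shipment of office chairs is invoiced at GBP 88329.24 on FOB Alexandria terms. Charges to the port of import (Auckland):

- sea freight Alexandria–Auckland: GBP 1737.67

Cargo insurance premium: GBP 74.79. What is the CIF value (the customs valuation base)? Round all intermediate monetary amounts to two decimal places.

CIF value: GBP 90141.70

CIF = FOB price + freight + insurance
CIF = 88329.24 + 1737.67 + 74.79 = 90141.70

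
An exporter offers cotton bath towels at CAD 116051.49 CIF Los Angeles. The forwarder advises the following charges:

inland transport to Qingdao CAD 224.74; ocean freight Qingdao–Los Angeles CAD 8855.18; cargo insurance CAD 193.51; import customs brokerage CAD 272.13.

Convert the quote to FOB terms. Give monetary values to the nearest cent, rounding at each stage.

FOB price: CAD 107002.80

Not relevant to the conversion: inland to port — on the seller under both CIF and FOB; already in the CIF price and stays in the FOB price. brokerage — on the buyer under both terms; not part of either seller's price.
From CIF to FOB, the seller no longer bears: freight, insurance.
FOB price = 116051.49 − 8855.18 − 193.51 = 107002.80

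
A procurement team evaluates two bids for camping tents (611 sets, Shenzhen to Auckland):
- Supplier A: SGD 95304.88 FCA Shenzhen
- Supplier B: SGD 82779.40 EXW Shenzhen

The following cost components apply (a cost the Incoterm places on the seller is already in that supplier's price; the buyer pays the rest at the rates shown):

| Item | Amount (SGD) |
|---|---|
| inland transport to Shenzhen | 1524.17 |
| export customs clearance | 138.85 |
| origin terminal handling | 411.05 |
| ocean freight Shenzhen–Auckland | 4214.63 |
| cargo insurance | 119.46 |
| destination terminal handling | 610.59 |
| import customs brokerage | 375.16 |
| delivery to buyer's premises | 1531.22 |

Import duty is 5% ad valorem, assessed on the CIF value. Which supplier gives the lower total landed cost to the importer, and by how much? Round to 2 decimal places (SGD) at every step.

Supplier A (FCA):
CIF value = FCA price + origin terminal + freight + insurance = 95304.88 + 411.05 + 4214.63 + 119.46 = 100050.02
Import duty = 100050.02 × 5% = 5002.50
Buyer bears (A): 411.05 + 4214.63 + 119.46 + 610.59 + 375.16 + 1531.22 = 7262.11
Landed cost (A) = invoice 95304.88 + 7262.11 + duty 5002.50 = 107569.49
Supplier B (EXW):
CIF value = EXW price + inland to port + export clearance + origin terminal + freight + insurance = 82779.40 + 1524.17 + 138.85 + 411.05 + 4214.63 + 119.46 = 89187.56
Import duty = 89187.56 × 5% = 4459.38
Buyer bears (B): 1524.17 + 138.85 + 411.05 + 4214.63 + 119.46 + 610.59 + 375.16 + 1531.22 = 8925.13
Landed cost (B) = invoice 82779.40 + 8925.13 + duty 4459.38 = 96163.91
Difference = |107569.49 − 96163.91| = 11405.58

Supplier B is cheaper by SGD 11405.58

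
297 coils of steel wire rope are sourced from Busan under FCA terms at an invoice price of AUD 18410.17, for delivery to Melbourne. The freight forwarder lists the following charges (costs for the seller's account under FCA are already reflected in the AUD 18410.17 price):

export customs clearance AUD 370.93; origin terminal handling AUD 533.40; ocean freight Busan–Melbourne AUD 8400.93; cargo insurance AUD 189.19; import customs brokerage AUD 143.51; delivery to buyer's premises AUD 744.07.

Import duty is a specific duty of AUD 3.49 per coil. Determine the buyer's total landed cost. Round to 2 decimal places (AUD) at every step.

FCA: the seller delivers export-cleared goods to the carrier; the buyer bears costs from that point.
Already in the invoice (seller's account under FCA): export clearance — exclude.
CIF value = FCA price + origin terminal + freight + insurance = 18410.17 + 533.40 + 8400.93 + 189.19 = 27533.69
Import duty = 297 × 3.49 = 1036.53
Buyer bears: origin terminal 533.40 + freight 8400.93 + insurance 189.19 + brokerage 143.51 + delivery 744.07 + duty 1036.53 = 11047.63
Landed cost = invoice 18410.17 + 11047.63 = 29457.80

Total landed cost: AUD 29457.80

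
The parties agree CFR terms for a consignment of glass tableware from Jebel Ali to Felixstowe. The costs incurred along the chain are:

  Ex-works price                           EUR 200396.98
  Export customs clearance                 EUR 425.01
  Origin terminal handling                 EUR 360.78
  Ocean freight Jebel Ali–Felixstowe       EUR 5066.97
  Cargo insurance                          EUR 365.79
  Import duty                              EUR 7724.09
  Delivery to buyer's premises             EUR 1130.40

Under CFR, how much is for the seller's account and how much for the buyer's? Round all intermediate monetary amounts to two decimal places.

Seller: EUR 206249.74; buyer: EUR 9220.28

CFR: the seller pays costs through ocean freight to the destination port, but not insurance.
Seller's account: goods 200396.98 + export clearance 425.01 + origin terminal 360.78 + freight 5066.97 = 206249.74
Buyer's account: insurance 365.79 + duty 7724.09 + delivery 1130.40 = 9220.28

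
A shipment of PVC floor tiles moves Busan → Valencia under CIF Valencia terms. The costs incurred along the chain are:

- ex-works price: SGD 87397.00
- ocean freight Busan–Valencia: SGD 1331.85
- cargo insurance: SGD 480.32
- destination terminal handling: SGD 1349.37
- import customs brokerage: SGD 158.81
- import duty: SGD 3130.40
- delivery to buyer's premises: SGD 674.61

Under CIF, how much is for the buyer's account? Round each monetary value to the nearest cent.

CIF: the seller pays costs through ocean freight and marine insurance to the destination port.
Seller's account: goods 87397.00 + freight 1331.85 + insurance 480.32 = 89209.17
Buyer's account: destination terminal 1349.37 + brokerage 158.81 + duty 3130.40 + delivery 674.61 = 5313.19

Buyer's account: SGD 5313.19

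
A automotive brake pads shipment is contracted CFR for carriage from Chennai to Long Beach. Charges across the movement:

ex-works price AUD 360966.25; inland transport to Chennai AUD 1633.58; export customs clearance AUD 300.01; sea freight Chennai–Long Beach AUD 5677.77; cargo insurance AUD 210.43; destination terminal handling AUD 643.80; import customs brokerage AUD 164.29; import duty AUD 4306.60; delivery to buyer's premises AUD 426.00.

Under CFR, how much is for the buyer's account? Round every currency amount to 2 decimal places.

CFR: the seller pays costs through ocean freight to the destination port, but not insurance.
Seller's account: goods 360966.25 + inland to port 1633.58 + export clearance 300.01 + freight 5677.77 = 368577.61
Buyer's account: insurance 210.43 + destination terminal 643.80 + brokerage 164.29 + duty 4306.60 + delivery 426.00 = 5751.12

Buyer's account: AUD 5751.12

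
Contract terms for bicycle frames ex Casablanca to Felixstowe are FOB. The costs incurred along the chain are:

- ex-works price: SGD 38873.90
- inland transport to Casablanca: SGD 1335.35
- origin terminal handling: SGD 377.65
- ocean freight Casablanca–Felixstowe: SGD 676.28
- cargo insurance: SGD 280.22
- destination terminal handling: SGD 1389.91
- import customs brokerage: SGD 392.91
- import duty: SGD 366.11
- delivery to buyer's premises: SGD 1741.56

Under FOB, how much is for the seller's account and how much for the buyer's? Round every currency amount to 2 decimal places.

Seller: SGD 40586.90; buyer: SGD 4846.99

FOB: the seller bears costs until goods are on board at the origin port; the buyer bears freight, insurance and all costs thereafter.
Seller's account: goods 38873.90 + inland to port 1335.35 + origin terminal 377.65 = 40586.90
Buyer's account: freight 676.28 + insurance 280.22 + destination terminal 1389.91 + brokerage 392.91 + duty 366.11 + delivery 1741.56 = 4846.99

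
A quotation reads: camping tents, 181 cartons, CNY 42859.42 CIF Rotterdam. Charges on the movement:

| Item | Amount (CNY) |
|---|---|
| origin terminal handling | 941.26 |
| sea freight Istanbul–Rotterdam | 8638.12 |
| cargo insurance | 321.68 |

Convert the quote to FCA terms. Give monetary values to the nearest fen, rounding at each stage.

From CIF to FCA, the seller no longer bears: origin terminal, freight, insurance.
FCA price = 42859.42 − 941.26 − 8638.12 − 321.68 = 32958.36

FCA price: CNY 32958.36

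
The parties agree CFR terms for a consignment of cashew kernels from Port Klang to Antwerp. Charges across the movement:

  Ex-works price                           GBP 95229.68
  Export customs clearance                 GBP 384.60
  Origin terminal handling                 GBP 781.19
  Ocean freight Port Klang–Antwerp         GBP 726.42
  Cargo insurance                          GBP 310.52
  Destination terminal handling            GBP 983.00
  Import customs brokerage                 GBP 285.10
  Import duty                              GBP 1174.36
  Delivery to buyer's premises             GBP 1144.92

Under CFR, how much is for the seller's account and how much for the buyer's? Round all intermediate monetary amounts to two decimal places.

Seller: GBP 97121.89; buyer: GBP 3897.90

CFR: the seller pays costs through ocean freight to the destination port, but not insurance.
Seller's account: goods 95229.68 + export clearance 384.60 + origin terminal 781.19 + freight 726.42 = 97121.89
Buyer's account: insurance 310.52 + destination terminal 983.00 + brokerage 285.10 + duty 1174.36 + delivery 1144.92 = 3897.90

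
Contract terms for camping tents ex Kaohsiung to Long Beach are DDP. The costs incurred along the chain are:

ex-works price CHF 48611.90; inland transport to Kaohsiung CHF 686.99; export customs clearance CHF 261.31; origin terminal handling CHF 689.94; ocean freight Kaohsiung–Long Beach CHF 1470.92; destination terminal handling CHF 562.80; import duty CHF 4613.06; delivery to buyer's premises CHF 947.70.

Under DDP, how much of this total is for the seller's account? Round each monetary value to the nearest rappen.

Seller's account: CHF 57844.62

DDP: the seller bears all costs including import duty.
Seller's account: goods 48611.90 + inland to port 686.99 + export clearance 261.31 + origin terminal 689.94 + freight 1470.92 + destination terminal 562.80 + duty 4613.06 + delivery 947.70 = 57844.62
Buyer's account: 0.00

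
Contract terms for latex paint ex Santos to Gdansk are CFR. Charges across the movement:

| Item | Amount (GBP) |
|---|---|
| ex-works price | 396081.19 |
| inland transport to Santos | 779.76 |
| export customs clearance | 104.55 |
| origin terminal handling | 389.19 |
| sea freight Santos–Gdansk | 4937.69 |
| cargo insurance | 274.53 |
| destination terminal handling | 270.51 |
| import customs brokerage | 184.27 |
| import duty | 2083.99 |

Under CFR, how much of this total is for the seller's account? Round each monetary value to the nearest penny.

CFR: the seller pays costs through ocean freight to the destination port, but not insurance.
Seller's account: goods 396081.19 + inland to port 779.76 + export clearance 104.55 + origin terminal 389.19 + freight 4937.69 = 402292.38
Buyer's account: insurance 274.53 + destination terminal 270.51 + brokerage 184.27 + duty 2083.99 = 2813.30

Seller's account: GBP 402292.38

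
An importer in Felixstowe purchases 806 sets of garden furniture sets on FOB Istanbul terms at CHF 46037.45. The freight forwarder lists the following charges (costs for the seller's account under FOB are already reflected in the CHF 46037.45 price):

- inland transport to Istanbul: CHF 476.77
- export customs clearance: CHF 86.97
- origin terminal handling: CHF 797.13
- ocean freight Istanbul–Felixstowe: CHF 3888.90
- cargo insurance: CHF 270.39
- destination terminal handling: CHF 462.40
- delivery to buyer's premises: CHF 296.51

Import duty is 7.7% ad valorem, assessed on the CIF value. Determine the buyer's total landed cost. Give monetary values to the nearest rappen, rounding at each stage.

Total landed cost: CHF 54820.80

FOB: the seller bears costs until goods are on board at the origin port; the buyer bears freight, insurance and all costs thereafter.
Already in the invoice (seller's account under FOB): inland to port, export clearance, origin terminal — exclude.
CIF value = FOB price + freight + insurance = 46037.45 + 3888.90 + 270.39 = 50196.74
Import duty = 50196.74 × 7.7% = 3865.15
Buyer bears: freight 3888.90 + insurance 270.39 + destination terminal 462.40 + delivery 296.51 + duty 3865.15 = 8783.35
Landed cost = invoice 46037.45 + 8783.35 = 54820.80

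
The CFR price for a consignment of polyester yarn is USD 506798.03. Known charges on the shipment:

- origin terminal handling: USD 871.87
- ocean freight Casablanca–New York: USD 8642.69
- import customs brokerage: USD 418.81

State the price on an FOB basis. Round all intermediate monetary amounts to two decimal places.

FOB price: USD 498155.34

Not relevant to the conversion: origin terminal — on the seller under both CFR and FOB; already in the CFR price and stays in the FOB price. brokerage — on the buyer under both terms; not part of either seller's price.
From CFR to FOB, the seller no longer bears: freight.
FOB price = 506798.03 − 8642.69 = 498155.34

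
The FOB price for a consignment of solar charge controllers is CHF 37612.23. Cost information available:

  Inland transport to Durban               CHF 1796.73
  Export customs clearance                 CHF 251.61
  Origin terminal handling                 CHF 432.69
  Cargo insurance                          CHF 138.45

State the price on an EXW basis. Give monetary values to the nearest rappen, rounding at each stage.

EXW price: CHF 35131.20

Not relevant to the conversion: insurance — on the buyer under both terms; not part of either seller's price.
From FOB to EXW, the seller no longer bears: inland to port, export clearance, origin terminal.
EXW price = 37612.23 − 1796.73 − 251.61 − 432.69 = 35131.20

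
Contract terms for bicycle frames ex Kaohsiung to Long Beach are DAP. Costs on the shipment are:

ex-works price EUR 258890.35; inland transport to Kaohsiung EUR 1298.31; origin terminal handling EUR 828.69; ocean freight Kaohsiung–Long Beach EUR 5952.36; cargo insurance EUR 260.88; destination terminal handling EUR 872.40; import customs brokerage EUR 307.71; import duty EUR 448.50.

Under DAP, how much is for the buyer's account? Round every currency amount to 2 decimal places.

DAP: the seller bears all costs to the named destination except import duty and clearance.
Seller's account: goods 258890.35 + inland to port 1298.31 + origin terminal 828.69 + freight 5952.36 + insurance 260.88 + destination terminal 872.40 = 268102.99
Buyer's account: brokerage 307.71 + duty 448.50 = 756.21

Buyer's account: EUR 756.21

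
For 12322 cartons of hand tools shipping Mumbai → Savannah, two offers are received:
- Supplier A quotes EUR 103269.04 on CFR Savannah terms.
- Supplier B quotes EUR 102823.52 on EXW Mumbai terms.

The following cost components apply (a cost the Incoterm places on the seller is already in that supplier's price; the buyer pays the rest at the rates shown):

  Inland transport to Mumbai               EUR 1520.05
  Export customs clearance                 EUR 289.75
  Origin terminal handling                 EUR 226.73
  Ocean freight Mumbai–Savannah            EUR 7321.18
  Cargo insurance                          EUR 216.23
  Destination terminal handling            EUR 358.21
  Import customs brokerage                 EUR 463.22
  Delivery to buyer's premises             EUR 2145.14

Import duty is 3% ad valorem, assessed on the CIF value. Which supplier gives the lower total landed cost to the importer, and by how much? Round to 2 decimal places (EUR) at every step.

Supplier A (CFR):
CIF value = CFR price + insurance = 103269.04 + 216.23 = 103485.27
Import duty = 103485.27 × 3% = 3104.56
Buyer bears (A): 216.23 + 358.21 + 463.22 + 2145.14 = 3182.80
Landed cost (A) = invoice 103269.04 + 3182.80 + duty 3104.56 = 109556.40
Supplier B (EXW):
CIF value = EXW price + inland to port + export clearance + origin terminal + freight + insurance = 102823.52 + 1520.05 + 289.75 + 226.73 + 7321.18 + 216.23 = 112397.46
Import duty = 112397.46 × 3% = 3371.92
Buyer bears (B): 1520.05 + 289.75 + 226.73 + 7321.18 + 216.23 + 358.21 + 463.22 + 2145.14 = 12540.51
Landed cost (B) = invoice 102823.52 + 12540.51 + duty 3371.92 = 118735.95
Difference = |109556.40 − 118735.95| = 9179.55

Supplier A is cheaper by EUR 9179.55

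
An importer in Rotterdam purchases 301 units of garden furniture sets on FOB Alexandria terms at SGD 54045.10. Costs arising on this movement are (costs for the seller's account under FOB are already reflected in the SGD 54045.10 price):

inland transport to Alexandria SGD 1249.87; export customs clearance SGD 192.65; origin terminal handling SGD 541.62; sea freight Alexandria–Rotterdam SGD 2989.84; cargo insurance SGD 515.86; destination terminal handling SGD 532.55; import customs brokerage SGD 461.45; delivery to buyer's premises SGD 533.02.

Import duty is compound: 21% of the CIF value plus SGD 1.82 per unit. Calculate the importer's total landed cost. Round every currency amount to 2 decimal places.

Total landed cost: SGD 71711.31

FOB: the seller bears costs until goods are on board at the origin port; the buyer bears freight, insurance and all costs thereafter.
Already in the invoice (seller's account under FOB): inland to port, export clearance, origin terminal — exclude.
CIF value = FOB price + freight + insurance = 54045.10 + 2989.84 + 515.86 = 57550.80
Ad valorem component: 57550.80 × 21% = 12085.67
Specific component: 301 × 1.82 = 547.82
Import duty = 12085.67 + 547.82 = 12633.49
Buyer bears: freight 2989.84 + insurance 515.86 + destination terminal 532.55 + brokerage 461.45 + delivery 533.02 + duty 12633.49 = 17666.21
Landed cost = invoice 54045.10 + 17666.21 = 71711.31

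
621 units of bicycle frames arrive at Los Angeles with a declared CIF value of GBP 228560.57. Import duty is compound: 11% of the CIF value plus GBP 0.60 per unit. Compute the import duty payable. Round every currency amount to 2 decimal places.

Import duty: GBP 25514.26

Ad valorem component: 228560.57 × 11% = 25141.66
Specific component: 621 × 0.60 = 372.60
Import duty = 25141.66 + 372.60 = 25514.26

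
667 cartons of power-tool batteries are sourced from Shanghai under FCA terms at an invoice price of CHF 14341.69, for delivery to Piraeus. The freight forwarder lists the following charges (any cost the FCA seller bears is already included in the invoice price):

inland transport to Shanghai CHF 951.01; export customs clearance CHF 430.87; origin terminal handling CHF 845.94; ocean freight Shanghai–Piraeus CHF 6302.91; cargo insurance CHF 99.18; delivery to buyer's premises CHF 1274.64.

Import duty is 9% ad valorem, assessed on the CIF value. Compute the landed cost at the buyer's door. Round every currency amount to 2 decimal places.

FCA: the seller delivers export-cleared goods to the carrier; the buyer bears costs from that point.
Already in the invoice (seller's account under FCA): inland to port, export clearance — exclude.
CIF value = FCA price + origin terminal + freight + insurance = 14341.69 + 845.94 + 6302.91 + 99.18 = 21589.72
Import duty = 21589.72 × 9% = 1943.07
Buyer bears: origin terminal 845.94 + freight 6302.91 + insurance 99.18 + delivery 1274.64 + duty 1943.07 = 10465.74
Landed cost = invoice 14341.69 + 10465.74 = 24807.43

Total landed cost: CHF 24807.43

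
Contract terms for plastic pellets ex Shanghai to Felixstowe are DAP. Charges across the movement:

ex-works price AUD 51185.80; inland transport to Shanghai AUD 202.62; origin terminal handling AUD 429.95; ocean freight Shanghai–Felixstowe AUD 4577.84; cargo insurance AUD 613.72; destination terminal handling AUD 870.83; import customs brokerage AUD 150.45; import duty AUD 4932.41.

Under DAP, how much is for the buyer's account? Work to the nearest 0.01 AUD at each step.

Buyer's account: AUD 5082.86

DAP: the seller bears all costs to the named destination except import duty and clearance.
Seller's account: goods 51185.80 + inland to port 202.62 + origin terminal 429.95 + freight 4577.84 + insurance 613.72 + destination terminal 870.83 = 57880.76
Buyer's account: brokerage 150.45 + duty 4932.41 = 5082.86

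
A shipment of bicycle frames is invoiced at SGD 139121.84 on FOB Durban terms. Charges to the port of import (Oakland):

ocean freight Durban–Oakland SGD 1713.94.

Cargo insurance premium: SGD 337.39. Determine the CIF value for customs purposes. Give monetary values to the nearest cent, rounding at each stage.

CIF = FOB price + freight + insurance
CIF = 139121.84 + 1713.94 + 337.39 = 141173.17

CIF value: SGD 141173.17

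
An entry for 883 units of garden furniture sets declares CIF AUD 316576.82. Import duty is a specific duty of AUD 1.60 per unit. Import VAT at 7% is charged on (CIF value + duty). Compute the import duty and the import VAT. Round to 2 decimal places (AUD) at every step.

Import duty: AUD 1412.80; import VAT: AUD 22259.27

Import duty = 883 × 1.60 = 1412.80
VAT base = CIF + duty = 316576.82 + 1412.80 = 317989.62
Import VAT = 317989.62 × 7% = 22259.27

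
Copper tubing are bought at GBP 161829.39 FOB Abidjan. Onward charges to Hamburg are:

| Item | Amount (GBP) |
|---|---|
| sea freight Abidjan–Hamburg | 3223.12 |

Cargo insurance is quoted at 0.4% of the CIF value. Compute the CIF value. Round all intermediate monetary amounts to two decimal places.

CIF value: GBP 165715.37

Let C be the CIF value. C = FOB price + freight + 0.4% × C
C − 0.4% × C = 161829.39 + 3223.12
0.996 × C = 165052.51
C = 165052.51 / 0.996 = 165715.37
Insurance premium = 0.4% × 165715.37 = 662.86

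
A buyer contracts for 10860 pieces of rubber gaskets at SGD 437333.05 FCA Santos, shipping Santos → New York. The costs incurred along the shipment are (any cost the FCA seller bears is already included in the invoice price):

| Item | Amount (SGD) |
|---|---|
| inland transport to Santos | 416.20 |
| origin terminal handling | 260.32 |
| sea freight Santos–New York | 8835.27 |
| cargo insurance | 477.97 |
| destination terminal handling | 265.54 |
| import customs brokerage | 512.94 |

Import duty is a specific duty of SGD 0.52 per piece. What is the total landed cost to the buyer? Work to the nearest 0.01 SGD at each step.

FCA: the seller delivers export-cleared goods to the carrier; the buyer bears costs from that point.
Already in the invoice (seller's account under FCA): inland to port — exclude.
CIF value = FCA price + origin terminal + freight + insurance = 437333.05 + 260.32 + 8835.27 + 477.97 = 446906.61
Import duty = 10860 × 0.52 = 5647.20
Buyer bears: origin terminal 260.32 + freight 8835.27 + insurance 477.97 + destination terminal 265.54 + brokerage 512.94 + duty 5647.20 = 15999.24
Landed cost = invoice 437333.05 + 15999.24 = 453332.29

Total landed cost: SGD 453332.29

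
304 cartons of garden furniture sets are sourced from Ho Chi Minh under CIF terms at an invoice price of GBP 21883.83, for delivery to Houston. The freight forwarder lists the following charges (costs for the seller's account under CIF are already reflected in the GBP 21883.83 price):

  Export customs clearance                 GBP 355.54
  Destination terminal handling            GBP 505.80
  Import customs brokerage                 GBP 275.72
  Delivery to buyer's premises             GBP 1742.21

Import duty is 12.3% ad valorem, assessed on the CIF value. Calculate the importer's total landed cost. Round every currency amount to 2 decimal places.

Total landed cost: GBP 27099.27

CIF: the seller pays costs through ocean freight and marine insurance to the destination port.
Already in the invoice (seller's account under CIF): export clearance — exclude.
The CIF price already equals the CIF value: 21883.83
Import duty = 21883.83 × 12.3% = 2691.71
Buyer bears: destination terminal 505.80 + brokerage 275.72 + delivery 1742.21 + duty 2691.71 = 5215.44
Landed cost = invoice 21883.83 + 5215.44 = 27099.27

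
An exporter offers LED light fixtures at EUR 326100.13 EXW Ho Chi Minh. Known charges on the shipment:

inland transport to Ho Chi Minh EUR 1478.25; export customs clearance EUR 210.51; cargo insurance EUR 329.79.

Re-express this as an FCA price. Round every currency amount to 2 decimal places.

Not relevant to the conversion: insurance — on the buyer under both terms; not part of either seller's price.
From EXW to FCA, the seller additionally bears: inland to port, export clearance.
FCA price = 326100.13 + 1478.25 + 210.51 = 327788.89

FCA price: EUR 327788.89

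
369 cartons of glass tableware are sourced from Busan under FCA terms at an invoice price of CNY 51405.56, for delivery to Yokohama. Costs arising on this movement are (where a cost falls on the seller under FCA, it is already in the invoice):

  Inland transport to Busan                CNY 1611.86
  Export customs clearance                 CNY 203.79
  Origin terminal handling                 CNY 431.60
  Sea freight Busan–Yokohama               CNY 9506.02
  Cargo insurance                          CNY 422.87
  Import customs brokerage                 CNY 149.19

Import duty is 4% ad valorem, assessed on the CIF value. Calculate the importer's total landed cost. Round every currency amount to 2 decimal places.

FCA: the seller delivers export-cleared goods to the carrier; the buyer bears costs from that point.
Already in the invoice (seller's account under FCA): inland to port, export clearance — exclude.
CIF value = FCA price + origin terminal + freight + insurance = 51405.56 + 431.60 + 9506.02 + 422.87 = 61766.05
Import duty = 61766.05 × 4% = 2470.64
Buyer bears: origin terminal 431.60 + freight 9506.02 + insurance 422.87 + brokerage 149.19 + duty 2470.64 = 12980.32
Landed cost = invoice 51405.56 + 12980.32 = 64385.88

Total landed cost: CNY 64385.88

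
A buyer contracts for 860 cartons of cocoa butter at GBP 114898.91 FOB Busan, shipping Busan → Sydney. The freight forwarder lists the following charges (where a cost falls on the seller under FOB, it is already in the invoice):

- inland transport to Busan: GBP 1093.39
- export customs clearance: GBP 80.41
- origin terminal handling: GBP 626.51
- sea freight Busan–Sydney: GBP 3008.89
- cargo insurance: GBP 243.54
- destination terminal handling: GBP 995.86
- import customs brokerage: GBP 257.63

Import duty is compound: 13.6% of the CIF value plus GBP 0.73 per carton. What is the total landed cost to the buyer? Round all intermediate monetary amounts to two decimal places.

FOB: the seller bears costs until goods are on board at the origin port; the buyer bears freight, insurance and all costs thereafter.
Already in the invoice (seller's account under FOB): inland to port, export clearance, origin terminal — exclude.
CIF value = FOB price + freight + insurance = 114898.91 + 3008.89 + 243.54 = 118151.34
Ad valorem component: 118151.34 × 13.6% = 16068.58
Specific component: 860 × 0.73 = 627.80
Import duty = 16068.58 + 627.80 = 16696.38
Buyer bears: freight 3008.89 + insurance 243.54 + destination terminal 995.86 + brokerage 257.63 + duty 16696.38 = 21202.30
Landed cost = invoice 114898.91 + 21202.30 = 136101.21

Total landed cost: GBP 136101.21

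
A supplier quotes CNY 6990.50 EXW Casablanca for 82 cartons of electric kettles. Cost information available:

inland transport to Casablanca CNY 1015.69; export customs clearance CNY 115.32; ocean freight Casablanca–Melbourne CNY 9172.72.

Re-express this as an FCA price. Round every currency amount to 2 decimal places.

Not relevant to the conversion: freight — on the buyer under both terms; not part of either seller's price.
From EXW to FCA, the seller additionally bears: inland to port, export clearance.
FCA price = 6990.50 + 1015.69 + 115.32 = 8121.51

FCA price: CNY 8121.51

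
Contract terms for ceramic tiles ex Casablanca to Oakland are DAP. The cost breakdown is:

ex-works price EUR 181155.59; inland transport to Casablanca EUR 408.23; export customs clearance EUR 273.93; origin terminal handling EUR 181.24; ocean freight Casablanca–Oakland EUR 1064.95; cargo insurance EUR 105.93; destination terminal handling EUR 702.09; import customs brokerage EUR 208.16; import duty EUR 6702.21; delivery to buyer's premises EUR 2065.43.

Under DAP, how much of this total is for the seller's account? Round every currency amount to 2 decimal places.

Seller's account: EUR 185957.39

DAP: the seller bears all costs to the named destination except import duty and clearance.
Seller's account: goods 181155.59 + inland to port 408.23 + export clearance 273.93 + origin terminal 181.24 + freight 1064.95 + insurance 105.93 + destination terminal 702.09 + delivery 2065.43 = 185957.39
Buyer's account: brokerage 208.16 + duty 6702.21 = 6910.37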